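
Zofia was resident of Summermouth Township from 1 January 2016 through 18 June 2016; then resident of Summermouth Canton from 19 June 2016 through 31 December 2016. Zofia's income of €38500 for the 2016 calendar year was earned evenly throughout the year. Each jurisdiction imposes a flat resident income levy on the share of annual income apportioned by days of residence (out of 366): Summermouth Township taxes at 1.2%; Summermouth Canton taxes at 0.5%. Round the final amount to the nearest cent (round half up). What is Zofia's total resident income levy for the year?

Summermouth Township, 1 January – 18 June 2016: 170 days → €38500 × 1.2% × 170/366 = €214.5902
Summermouth Canton, 19 June – 31 December 2016: 196 days → €38500 × 0.5% × 196/366 = €103.0874
Total = €317.6776

€317.68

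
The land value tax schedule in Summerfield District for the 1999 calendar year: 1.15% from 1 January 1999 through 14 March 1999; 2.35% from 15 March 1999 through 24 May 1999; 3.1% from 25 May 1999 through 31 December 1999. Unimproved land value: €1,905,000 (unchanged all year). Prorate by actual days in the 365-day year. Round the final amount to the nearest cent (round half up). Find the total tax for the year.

€48,846.29

1 January – 14 March 1999: 73 days at 1.15% → €1,905,000 × 1.15% × 73/365 = €4,381.5000
15 March – 24 May 1999: 71 days at 2.35% → €1,905,000 × 2.35% × 71/365 = €8,708.1986
25 May – 31 December 1999: 221 days at 3.1% → €1,905,000 × 3.1% × 221/365 = €35,756.5890
Total = €48,846.2877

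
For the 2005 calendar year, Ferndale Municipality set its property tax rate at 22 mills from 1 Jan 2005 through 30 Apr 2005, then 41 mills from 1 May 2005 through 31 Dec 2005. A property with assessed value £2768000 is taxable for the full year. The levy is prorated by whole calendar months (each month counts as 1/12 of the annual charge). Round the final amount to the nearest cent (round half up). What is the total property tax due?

£95957.33

1 Jan – 30 Apr 2005: 4 months at 22 mills → £2768000 × 2.2% × 4/12 = £20298.6667
1 May – 31 Dec 2005: 8 months at 41 mills → £2768000 × 4.1% × 8/12 = £75658.6667
Total = £95957.3333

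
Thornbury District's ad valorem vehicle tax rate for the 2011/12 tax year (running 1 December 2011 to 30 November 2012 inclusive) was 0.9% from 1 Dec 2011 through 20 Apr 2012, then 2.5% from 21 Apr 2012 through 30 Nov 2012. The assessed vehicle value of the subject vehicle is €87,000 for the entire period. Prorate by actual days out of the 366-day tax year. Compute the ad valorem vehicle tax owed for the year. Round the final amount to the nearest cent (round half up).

€1,634.93

1 Dec 2011 – 20 Apr 2012: 142 days at 0.9% → €87,000 × 0.9% × 142/366 = €303.7869
21 Apr – 30 Nov 2012: 224 days at 2.5% → €87,000 × 2.5% × 224/366 = €1,331.1475
Total = €1,634.9344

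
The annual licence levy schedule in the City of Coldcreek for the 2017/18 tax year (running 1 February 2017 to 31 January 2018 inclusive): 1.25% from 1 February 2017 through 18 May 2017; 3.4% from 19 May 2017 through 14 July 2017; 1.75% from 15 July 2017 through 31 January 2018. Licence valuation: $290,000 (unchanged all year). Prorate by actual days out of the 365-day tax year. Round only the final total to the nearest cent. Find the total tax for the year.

$5,397.18

1 February – 18 May 2017: 107 days at 1.25% → $290,000 × 1.25% × 107/365 = $1,062.6712
19 May – 14 July 2017: 57 days at 3.4% → $290,000 × 3.4% × 57/365 = $1,539.7808
15 July 2017 – 31 January 2018: 201 days at 1.75% → $290,000 × 1.75% × 201/365 = $2,794.7260
Total = $5,397.1781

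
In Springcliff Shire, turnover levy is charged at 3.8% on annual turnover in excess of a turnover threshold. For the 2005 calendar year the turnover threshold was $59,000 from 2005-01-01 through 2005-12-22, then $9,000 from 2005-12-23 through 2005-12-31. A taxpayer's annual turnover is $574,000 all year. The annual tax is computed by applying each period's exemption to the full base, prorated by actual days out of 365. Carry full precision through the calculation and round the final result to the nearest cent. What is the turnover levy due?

$19,616.85

2005-01-01 to 2005-12-22: 356 days, exemption $59,000 → ($574,000 − $59,000) × 3.8% × 356/365 = $19,087.4521
2005-12-23 to 2005-12-31: 9 days, exemption $9,000 → ($574,000 − $9,000) × 3.8% × 9/365 = $529.3973
Total = $19,616.8493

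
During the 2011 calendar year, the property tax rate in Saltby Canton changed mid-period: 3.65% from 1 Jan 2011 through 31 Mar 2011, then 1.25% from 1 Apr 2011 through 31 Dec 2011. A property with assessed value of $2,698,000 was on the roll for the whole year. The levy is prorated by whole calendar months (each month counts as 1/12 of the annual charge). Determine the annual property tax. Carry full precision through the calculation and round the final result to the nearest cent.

$49,913.00

1 Jan – 31 Mar 2011: 3 months at 3.65% → $2,698,000 × 3.65% × 3/12 = $24,619.2500
1 Apr – 31 Dec 2011: 9 months at 1.25% → $2,698,000 × 1.25% × 9/12 = $25,293.7500
Total = $49,913.0000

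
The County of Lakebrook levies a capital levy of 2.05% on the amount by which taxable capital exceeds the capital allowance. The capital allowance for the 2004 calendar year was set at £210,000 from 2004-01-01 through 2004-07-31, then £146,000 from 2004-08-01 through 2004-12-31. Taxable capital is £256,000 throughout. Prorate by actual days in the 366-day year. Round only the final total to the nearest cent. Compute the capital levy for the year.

£1,491.46

2004-01-01 to 2004-07-31: 213 days, exemption £210,000 → (£256,000 − £210,000) × 2.05% × 213/366 = £548.7951
2004-08-01 to 2004-12-31: 153 days, exemption £146,000 → (£256,000 − £146,000) × 2.05% × 153/366 = £942.6639
Total = £1,491.4590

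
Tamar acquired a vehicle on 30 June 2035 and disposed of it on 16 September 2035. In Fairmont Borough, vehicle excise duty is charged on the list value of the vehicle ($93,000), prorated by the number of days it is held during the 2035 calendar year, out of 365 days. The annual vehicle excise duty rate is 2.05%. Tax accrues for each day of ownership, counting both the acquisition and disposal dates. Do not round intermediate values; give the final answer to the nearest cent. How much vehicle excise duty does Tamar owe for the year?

Days held (30 June – 16 September 2035): 79 out of 365
Tax = $93,000 × 2.05% × 79/365 = $412.6397

$412.64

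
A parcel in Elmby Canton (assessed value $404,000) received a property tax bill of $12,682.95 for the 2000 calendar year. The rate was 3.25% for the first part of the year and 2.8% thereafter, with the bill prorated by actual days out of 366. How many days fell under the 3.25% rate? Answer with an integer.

Let d = days at the first rate; then 366 − d days at the second rate.
$404,000 × [3.25%·d + 2.8%·(366−d)] / 366 = $12,682.95
Solving gives d = 276, so the new rate took effect on 3 Oct 2000.

276 days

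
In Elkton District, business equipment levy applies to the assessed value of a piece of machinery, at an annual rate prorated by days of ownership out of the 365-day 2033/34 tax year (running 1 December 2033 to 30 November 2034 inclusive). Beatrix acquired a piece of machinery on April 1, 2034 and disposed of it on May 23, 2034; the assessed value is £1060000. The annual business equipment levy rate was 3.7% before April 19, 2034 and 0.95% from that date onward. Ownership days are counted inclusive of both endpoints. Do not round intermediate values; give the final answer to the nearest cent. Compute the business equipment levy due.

£2899.75

April 1 – April 18, 2034: 18 days at 3.7% → £1060000 × 3.7% × 18/365 = £1934.1370
April 19 – May 23, 2034: 35 days at 0.95% → £1060000 × 0.95% × 35/365 = £965.6164
Total = £2899.7534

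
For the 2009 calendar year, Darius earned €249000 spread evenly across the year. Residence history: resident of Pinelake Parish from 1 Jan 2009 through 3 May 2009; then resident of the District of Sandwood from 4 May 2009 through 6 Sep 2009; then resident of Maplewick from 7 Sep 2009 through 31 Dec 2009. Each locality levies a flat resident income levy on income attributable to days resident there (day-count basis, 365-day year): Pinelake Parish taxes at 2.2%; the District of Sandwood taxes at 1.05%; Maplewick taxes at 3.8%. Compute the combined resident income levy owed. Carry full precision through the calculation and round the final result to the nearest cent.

Pinelake Parish, 1 Jan – 3 May 2009: 123 days → €249000 × 2.2% × 123/365 = €1846.0110
The District of Sandwood, 4 May – 6 Sep 2009: 126 days → €249000 × 1.05% × 126/365 = €902.5397
Maplewick, 7 Sep – 31 Dec 2009: 116 days → €249000 × 3.8% × 116/365 = €3007.1014
Total = €5755.6521

€5755.65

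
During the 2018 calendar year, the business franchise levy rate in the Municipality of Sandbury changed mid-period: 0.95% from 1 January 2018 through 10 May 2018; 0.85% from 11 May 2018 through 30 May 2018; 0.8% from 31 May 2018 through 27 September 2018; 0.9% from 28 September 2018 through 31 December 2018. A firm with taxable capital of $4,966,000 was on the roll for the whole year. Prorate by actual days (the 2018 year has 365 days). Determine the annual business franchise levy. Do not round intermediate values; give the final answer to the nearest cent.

$43,809.64

1 January – 10 May 2018: 130 days at 0.95% → $4,966,000 × 0.95% × 130/365 = $16,802.7671
11 May – 30 May 2018: 20 days at 0.85% → $4,966,000 × 0.85% × 20/365 = $2,312.9315
31 May – 27 September 2018: 120 days at 0.8% → $4,966,000 × 0.8% × 120/365 = $13,061.2603
28 September – 31 December 2018: 95 days at 0.9% → $4,966,000 × 0.9% × 95/365 = $11,632.6849
Total = $43,809.6438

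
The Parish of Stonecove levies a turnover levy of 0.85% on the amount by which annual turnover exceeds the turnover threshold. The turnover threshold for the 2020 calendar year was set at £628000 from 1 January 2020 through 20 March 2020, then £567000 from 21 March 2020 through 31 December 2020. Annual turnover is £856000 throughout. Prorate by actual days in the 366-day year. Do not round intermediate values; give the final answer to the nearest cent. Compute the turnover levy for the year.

£2343.17

1 January – 20 March 2020: 80 days, exemption £628000 → (£856000 − £628000) × 0.85% × 80/366 = £423.6066
21 March – 31 December 2020: 286 days, exemption £567000 → (£856000 − £567000) × 0.85% × 286/366 = £1919.5601
Total = £2343.1667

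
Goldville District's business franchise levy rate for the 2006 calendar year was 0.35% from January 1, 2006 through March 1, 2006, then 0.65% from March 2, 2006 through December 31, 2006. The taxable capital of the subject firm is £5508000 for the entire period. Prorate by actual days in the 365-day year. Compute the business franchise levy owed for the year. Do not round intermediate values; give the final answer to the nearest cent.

January 1 – March 1, 2006: 60 days at 0.35% → £5508000 × 0.35% × 60/365 = £3168.9863
March 2 – December 31, 2006: 305 days at 0.65% → £5508000 × 0.65% × 305/365 = £29916.7397
Total = £33085.7260

£33085.73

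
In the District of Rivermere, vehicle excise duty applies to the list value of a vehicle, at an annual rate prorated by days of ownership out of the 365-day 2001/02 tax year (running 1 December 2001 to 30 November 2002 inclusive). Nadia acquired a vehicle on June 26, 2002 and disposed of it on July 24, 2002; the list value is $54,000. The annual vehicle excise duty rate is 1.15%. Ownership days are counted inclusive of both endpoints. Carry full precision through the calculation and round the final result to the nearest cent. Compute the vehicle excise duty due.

Days held (June 26 – July 24, 2002): 29 out of 365
Tax = $54,000 × 1.15% × 29/365 = $49.3397

$49.34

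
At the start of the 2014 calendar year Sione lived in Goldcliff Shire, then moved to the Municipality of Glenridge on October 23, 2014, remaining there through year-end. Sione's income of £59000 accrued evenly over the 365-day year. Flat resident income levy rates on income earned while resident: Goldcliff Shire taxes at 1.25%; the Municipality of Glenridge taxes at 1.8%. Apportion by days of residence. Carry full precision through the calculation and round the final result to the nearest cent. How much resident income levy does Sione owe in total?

£799.73

Goldcliff Shire, January 1 – October 22, 2014: 295 days → £59000 × 1.25% × 295/365 = £596.0616
The Municipality of Glenridge, October 23 – December 31, 2014: 70 days → £59000 × 1.8% × 70/365 = £203.6712
Total = £799.7329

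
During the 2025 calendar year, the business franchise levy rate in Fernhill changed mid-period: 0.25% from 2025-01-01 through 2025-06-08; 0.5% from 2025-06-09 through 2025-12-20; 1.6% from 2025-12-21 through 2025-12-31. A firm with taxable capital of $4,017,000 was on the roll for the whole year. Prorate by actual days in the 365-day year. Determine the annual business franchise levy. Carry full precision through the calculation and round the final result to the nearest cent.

$17,041.98

2025-01-01 to 2025-06-08: 159 days at 0.25% → $4,017,000 × 0.25% × 159/365 = $4,374.6781
2025-06-09 to 2025-12-20: 195 days at 0.5% → $4,017,000 × 0.5% × 195/365 = $10,730.3425
2025-12-21 to 2025-12-31: 11 days at 1.6% → $4,017,000 × 1.6% × 11/365 = $1,936.9644
Total = $17,041.9849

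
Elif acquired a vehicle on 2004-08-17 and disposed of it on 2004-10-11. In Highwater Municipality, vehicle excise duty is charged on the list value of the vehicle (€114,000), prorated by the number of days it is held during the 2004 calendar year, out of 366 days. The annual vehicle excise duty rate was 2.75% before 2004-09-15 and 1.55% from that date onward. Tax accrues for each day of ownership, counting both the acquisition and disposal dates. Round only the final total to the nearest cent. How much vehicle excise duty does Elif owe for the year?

€378.75

2004-08-17 to 2004-09-14: 29 days at 2.75% → €114,000 × 2.75% × 29/366 = €248.4016
2004-09-15 to 2004-10-11: 27 days at 1.55% → €114,000 × 1.55% × 27/366 = €130.3525
Total = €378.7541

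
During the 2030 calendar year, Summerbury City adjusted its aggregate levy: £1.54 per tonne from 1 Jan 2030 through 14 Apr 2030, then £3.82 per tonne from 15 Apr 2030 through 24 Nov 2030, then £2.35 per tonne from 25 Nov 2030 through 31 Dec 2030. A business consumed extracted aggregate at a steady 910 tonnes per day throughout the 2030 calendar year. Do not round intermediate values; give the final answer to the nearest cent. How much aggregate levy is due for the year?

1 Jan – 14 Apr 2030: 104 days × 910 tonnes/day = 94,640 tonnes at £1.54/tonne → £145,745.60
15 Apr – 24 Nov 2030: 224 days × 910 tonnes/day = 203,840 tonnes at £3.82/tonne → £778,668.80
25 Nov – 31 Dec 2030: 37 days × 910 tonnes/day = 33,670 tonnes at £2.35/tonne → £79,124.50

£1,003,538.90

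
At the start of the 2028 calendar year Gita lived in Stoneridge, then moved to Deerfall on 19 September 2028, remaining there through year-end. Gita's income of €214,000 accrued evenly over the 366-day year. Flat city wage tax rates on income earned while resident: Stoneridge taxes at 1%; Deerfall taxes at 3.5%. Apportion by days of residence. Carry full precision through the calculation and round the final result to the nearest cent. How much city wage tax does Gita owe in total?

€3,660.22

Stoneridge, 1 January – 18 September 2028: 262 days → €214,000 × 1% × 262/366 = €1,531.9126
Deerfall, 19 September – 31 December 2028: 104 days → €214,000 × 3.5% × 104/366 = €2,128.3060
Total = €3,660.2186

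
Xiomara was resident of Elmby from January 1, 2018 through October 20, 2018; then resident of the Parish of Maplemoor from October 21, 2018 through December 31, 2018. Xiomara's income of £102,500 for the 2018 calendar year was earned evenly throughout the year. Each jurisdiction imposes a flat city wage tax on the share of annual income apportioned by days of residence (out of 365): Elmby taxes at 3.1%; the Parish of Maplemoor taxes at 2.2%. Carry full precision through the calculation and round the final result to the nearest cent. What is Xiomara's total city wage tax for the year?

£2,995.53

Elmby, January 1 – October 20, 2018: 293 days → £102,500 × 3.1% × 293/365 = £2,550.7055
The Parish of Maplemoor, October 21 – December 31, 2018: 72 days → £102,500 × 2.2% × 72/365 = £444.8219
Total = £2,995.5274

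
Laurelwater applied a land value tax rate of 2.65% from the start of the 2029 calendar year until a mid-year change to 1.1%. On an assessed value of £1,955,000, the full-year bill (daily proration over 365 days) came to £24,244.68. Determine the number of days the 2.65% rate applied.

Let d = days at the first rate; then 365 − d days at the second rate.
£1,955,000 × [2.65%·d + 1.1%·(365−d)] / 365 = £24,244.68
Solving gives d = 33, so the new rate took effect on 3 February 2029.

33 days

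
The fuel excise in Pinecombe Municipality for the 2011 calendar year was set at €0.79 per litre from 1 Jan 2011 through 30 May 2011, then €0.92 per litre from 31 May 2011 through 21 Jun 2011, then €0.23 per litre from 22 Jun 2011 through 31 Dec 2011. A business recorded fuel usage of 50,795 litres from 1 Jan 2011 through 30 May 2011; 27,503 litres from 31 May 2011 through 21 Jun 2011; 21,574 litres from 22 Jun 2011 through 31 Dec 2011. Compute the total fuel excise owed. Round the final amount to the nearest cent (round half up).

1 Jan – 30 May 2011: 50,795 litres at €0.79/litre → €40128.05
31 May – 21 Jun 2011: 27,503 litres at €0.92/litre → €25302.76
22 Jun – 31 Dec 2011: 21,574 litres at €0.23/litre → €4962.02

€70392.83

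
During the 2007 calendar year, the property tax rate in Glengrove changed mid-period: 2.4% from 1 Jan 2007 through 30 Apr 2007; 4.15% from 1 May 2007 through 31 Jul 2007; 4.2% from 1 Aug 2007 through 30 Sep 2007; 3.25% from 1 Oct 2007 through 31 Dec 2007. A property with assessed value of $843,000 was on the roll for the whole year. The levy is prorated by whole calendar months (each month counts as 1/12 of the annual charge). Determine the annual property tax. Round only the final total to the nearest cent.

$28,240.50

1 Jan – 30 Apr 2007: 4 months at 2.4% → $843,000 × 2.4% × 4/12 = $6,744.0000
1 May – 31 Jul 2007: 3 months at 4.15% → $843,000 × 4.15% × 3/12 = $8,746.1250
1 Aug – 30 Sep 2007: 2 months at 4.2% → $843,000 × 4.2% × 2/12 = $5,901.0000
1 Oct – 31 Dec 2007: 3 months at 3.25% → $843,000 × 3.25% × 3/12 = $6,849.3750
Total = $28,240.5000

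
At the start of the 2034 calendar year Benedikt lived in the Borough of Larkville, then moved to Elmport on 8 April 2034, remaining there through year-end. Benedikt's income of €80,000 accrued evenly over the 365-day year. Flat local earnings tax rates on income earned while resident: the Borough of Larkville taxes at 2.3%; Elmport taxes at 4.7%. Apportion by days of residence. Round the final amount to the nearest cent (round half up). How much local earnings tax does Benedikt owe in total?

The Borough of Larkville, 1 January – 7 April 2034: 97 days → €80,000 × 2.3% × 97/365 = €488.9863
Elmport, 8 April – 31 December 2034: 268 days → €80,000 × 4.7% × 268/365 = €2,760.7671
Total = €3,249.7534

€3,249.75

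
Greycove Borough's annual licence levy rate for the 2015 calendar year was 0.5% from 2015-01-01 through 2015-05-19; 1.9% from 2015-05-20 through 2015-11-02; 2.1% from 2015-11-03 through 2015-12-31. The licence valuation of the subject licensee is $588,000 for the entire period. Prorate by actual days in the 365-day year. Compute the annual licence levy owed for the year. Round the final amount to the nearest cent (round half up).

$8,227.17

2015-01-01 to 2015-05-19: 139 days at 0.5% → $588,000 × 0.5% × 139/365 = $1,119.6164
2015-05-20 to 2015-11-02: 167 days at 1.9% → $588,000 × 1.9% × 167/365 = $5,111.5726
2015-11-03 to 2015-12-31: 59 days at 2.1% → $588,000 × 2.1% × 59/365 = $1,995.9781
Total = $8,227.1671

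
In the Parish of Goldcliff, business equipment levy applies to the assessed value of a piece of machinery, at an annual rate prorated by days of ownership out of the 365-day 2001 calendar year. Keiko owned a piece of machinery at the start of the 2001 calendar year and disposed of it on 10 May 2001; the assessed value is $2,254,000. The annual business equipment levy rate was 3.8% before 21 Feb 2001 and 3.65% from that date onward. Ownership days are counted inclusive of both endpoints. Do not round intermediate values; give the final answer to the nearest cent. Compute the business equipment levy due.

1 Jan – 20 Feb 2001: 51 days at 3.8% → $2,254,000 × 3.8% × 51/365 = $11,967.8137
21 Feb – 10 May 2001: 79 days at 3.65% → $2,254,000 × 3.65% × 79/365 = $17,806.6000
Total = $29,774.4137

$29,774.41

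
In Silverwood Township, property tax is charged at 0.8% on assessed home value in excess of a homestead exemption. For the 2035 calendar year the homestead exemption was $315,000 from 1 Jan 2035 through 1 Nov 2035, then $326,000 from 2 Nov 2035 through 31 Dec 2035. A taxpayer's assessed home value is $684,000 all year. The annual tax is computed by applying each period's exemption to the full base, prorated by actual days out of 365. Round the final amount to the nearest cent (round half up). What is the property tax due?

$2,937.53

1 Jan – 1 Nov 2035: 305 days, exemption $315,000 → ($684,000 − $315,000) × 0.8% × 305/365 = $2,466.7397
2 Nov – 31 Dec 2035: 60 days, exemption $326,000 → ($684,000 − $326,000) × 0.8% × 60/365 = $470.7945
Total = $2,937.5342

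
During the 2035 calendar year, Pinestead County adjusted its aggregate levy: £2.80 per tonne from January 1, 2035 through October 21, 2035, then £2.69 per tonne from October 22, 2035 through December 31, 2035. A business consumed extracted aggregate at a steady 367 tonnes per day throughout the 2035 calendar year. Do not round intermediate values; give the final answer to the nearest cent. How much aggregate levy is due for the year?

£372,207.73

January 1 – October 21, 2035: 294 days × 367 tonnes/day = 107,898 tonnes at £2.80/tonne → £302,114.40
October 22 – December 31, 2035: 71 days × 367 tonnes/day = 26,057 tonnes at £2.69/tonne → £70,093.33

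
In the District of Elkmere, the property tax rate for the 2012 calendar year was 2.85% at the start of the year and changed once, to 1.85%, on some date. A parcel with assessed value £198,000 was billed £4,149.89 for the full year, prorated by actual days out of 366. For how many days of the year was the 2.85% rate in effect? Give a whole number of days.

Let d = days at the first rate; then 366 − d days at the second rate.
£198,000 × [2.85%·d + 1.85%·(366−d)] / 366 = £4,149.89
Solving gives d = 90, so the new rate took effect on 31 March 2012.

90 days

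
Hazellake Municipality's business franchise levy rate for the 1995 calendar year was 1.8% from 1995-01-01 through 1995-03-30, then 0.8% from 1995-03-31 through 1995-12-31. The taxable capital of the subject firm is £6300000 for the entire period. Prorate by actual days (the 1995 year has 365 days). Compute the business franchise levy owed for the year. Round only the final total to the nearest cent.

£65761.64

1995-01-01 to 1995-03-30: 89 days at 1.8% → £6300000 × 1.8% × 89/365 = £27650.9589
1995-03-31 to 1995-12-31: 276 days at 0.8% → £6300000 × 0.8% × 276/365 = £38110.6849
Total = £65761.6438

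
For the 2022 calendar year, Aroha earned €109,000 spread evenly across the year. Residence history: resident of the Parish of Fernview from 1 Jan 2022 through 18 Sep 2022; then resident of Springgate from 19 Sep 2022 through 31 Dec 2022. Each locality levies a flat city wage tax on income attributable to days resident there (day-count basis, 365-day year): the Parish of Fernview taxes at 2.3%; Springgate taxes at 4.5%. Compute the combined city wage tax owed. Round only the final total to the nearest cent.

The Parish of Fernview, 1 Jan – 18 Sep 2022: 261 days → €109,000 × 2.3% × 261/365 = €1,792.6767
Springgate, 19 Sep – 31 Dec 2022: 104 days → €109,000 × 4.5% × 104/365 = €1,397.5890
Total = €3,190.2658

€3,190.27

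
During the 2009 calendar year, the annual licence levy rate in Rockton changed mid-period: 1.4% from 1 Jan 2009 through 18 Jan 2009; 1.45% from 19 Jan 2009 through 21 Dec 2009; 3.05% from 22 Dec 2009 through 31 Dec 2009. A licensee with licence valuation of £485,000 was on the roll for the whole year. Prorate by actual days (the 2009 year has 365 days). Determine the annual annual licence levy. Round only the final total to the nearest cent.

1 Jan – 18 Jan 2009: 18 days at 1.4% → £485,000 × 1.4% × 18/365 = £334.8493
19 Jan – 21 Dec 2009: 337 days at 1.45% → £485,000 × 1.45% × 337/365 = £6,493.0205
22 Dec – 31 Dec 2009: 10 days at 3.05% → £485,000 × 3.05% × 10/365 = £405.2740
Total = £7,233.1438

£7,233.14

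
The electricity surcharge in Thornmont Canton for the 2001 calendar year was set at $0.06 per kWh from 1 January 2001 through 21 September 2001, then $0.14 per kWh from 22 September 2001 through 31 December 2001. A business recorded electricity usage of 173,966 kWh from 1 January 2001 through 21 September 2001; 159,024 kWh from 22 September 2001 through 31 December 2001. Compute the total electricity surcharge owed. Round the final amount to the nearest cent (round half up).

$32,701.32

1 January – 21 September 2001: 173,966 kWh at $0.06/kWh → $10,437.96
22 September – 31 December 2001: 159,024 kWh at $0.14/kWh → $22,263.36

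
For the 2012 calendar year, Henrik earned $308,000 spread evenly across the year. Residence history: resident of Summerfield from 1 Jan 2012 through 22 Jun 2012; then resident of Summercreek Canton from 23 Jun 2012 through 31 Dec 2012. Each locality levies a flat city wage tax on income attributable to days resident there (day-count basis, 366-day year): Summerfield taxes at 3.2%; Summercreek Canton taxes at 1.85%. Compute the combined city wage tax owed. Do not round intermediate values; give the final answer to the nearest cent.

$7,674.75

Summerfield, 1 Jan – 22 Jun 2012: 174 days → $308,000 × 3.2% × 174/366 = $4,685.6393
Summercreek Canton, 23 Jun – 31 Dec 2012: 192 days → $308,000 × 1.85% × 192/366 = $2,989.1148
Total = $7,674.7541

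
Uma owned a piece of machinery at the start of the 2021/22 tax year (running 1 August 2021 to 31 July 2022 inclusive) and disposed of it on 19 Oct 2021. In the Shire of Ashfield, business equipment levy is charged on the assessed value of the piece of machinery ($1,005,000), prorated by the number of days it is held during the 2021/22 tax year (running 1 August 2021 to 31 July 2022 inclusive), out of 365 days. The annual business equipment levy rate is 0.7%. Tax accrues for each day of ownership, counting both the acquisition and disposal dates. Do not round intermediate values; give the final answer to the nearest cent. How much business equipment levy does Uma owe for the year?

$1,541.92

Days held (1 Aug – 19 Oct 2021): 80 out of 365
Tax = $1,005,000 × 0.7% × 80/365 = $1,541.9178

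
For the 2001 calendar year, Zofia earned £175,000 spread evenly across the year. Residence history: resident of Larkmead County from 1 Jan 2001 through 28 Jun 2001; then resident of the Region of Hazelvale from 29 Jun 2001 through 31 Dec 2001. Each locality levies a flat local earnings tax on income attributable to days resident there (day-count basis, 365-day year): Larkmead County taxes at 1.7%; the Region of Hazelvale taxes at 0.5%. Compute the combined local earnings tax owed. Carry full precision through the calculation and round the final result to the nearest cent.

£1,904.86

Larkmead County, 1 Jan – 28 Jun 2001: 179 days → £175,000 × 1.7% × 179/365 = £1,458.9726
The Region of Hazelvale, 29 Jun – 31 Dec 2001: 186 days → £175,000 × 0.5% × 186/365 = £445.8904
Total = £1,904.8630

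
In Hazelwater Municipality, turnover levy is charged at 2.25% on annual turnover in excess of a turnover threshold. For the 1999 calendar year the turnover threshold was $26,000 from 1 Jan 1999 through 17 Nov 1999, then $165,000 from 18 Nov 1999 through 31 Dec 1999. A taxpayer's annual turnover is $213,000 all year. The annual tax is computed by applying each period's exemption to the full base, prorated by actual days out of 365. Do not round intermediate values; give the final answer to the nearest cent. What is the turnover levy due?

1 Jan – 17 Nov 1999: 321 days, exemption $26,000 → ($213,000 − $26,000) × 2.25% × 321/365 = $3,700.2945
18 Nov – 31 Dec 1999: 44 days, exemption $165,000 → ($213,000 − $165,000) × 2.25% × 44/365 = $130.1918
Total = $3,830.4863

$3,830.49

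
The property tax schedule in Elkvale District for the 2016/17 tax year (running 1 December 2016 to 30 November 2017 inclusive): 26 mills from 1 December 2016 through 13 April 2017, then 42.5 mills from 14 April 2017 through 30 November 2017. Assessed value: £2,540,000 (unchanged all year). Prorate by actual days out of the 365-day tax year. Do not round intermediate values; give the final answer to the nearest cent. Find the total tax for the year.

1 December 2016 – 13 April 2017: 134 days at 26 mills → £2,540,000 × 2.6% × 134/365 = £24,244.8219
14 April – 30 November 2017: 231 days at 42.5 mills → £2,540,000 × 4.25% × 231/365 = £68,319.0411
Total = £92,563.8630

£92,563.86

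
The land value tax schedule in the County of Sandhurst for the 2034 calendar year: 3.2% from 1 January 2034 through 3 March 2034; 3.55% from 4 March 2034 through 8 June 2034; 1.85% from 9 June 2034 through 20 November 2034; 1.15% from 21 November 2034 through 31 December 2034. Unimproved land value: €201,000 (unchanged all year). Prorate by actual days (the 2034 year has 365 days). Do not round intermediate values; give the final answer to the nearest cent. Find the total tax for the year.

€4,929.46

1 January – 3 March 2034: 62 days at 3.2% → €201,000 × 3.2% × 62/365 = €1,092.5589
4 March – 8 June 2034: 97 days at 3.55% → €201,000 × 3.55% × 97/365 = €1,896.2836
9 June – 20 November 2034: 165 days at 1.85% → €201,000 × 1.85% × 165/365 = €1,680.9658
21 November – 31 December 2034: 41 days at 1.15% → €201,000 × 1.15% × 41/365 = €259.6479
Total = €4,929.4562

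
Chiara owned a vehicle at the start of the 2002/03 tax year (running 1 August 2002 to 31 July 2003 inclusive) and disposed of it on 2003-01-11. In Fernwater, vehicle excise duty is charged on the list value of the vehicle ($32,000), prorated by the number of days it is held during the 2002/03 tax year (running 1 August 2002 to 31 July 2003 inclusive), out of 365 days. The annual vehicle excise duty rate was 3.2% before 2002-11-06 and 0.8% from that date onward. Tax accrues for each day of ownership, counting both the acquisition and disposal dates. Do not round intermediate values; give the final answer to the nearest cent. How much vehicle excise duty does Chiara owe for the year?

$319.12

2002-08-01 to 2002-11-05: 97 days at 3.2% → $32,000 × 3.2% × 97/365 = $272.1315
2002-11-06 to 2003-01-11: 67 days at 0.8% → $32,000 × 0.8% × 67/365 = $46.9918
Total = $319.1233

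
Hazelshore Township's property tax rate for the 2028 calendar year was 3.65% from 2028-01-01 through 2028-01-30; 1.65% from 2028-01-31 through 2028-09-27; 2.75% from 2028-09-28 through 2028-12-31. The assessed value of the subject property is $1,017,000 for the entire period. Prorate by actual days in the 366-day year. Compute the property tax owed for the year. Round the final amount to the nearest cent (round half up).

$21,351.44

2028-01-01 to 2028-01-30: 30 days at 3.65% → $1,017,000 × 3.65% × 30/366 = $3,042.6639
2028-01-31 to 2028-09-27: 241 days at 1.65% → $1,017,000 × 1.65% × 241/366 = $11,049.4549
2028-09-28 to 2028-12-31: 95 days at 2.75% → $1,017,000 × 2.75% × 95/366 = $7,259.3238
Total = $21,351.4426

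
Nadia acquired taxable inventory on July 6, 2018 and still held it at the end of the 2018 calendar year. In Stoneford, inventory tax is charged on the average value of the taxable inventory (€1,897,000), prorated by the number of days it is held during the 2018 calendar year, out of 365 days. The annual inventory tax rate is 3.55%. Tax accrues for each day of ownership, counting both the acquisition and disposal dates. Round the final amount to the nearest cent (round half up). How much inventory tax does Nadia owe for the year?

€33,025.99

Days held (July 6 – December 31, 2018): 179 out of 365
Tax = €1,897,000 × 3.55% × 179/365 = €33,025.9904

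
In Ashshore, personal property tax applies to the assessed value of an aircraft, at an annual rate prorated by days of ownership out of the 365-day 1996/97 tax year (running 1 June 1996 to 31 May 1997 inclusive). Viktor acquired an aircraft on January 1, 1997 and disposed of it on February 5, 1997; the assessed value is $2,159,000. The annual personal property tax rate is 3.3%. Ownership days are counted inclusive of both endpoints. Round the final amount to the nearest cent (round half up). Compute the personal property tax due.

Days held (January 1 – February 5, 1997): 36 out of 365
Tax = $2,159,000 × 3.3% × 36/365 = $7,027.1014

$7,027.10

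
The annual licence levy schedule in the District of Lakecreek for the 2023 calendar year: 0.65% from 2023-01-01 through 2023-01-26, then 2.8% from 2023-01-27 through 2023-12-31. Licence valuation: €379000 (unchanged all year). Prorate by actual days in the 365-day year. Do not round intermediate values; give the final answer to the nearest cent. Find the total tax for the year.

2023-01-01 to 2023-01-26: 26 days at 0.65% → €379000 × 0.65% × 26/365 = €175.4822
2023-01-27 to 2023-12-31: 339 days at 2.8% → €379000 × 2.8% × 339/365 = €9856.0767
Total = €10031.5589

€10031.56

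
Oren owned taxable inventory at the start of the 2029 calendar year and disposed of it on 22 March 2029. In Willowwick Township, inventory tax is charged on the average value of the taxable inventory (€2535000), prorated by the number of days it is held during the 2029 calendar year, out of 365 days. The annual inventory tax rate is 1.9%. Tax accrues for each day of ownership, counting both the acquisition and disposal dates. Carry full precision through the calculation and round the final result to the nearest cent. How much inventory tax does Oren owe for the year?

€10688.67

Days held (1 January – 22 March 2029): 81 out of 365
Tax = €2535000 × 1.9% × 81/365 = €10688.6712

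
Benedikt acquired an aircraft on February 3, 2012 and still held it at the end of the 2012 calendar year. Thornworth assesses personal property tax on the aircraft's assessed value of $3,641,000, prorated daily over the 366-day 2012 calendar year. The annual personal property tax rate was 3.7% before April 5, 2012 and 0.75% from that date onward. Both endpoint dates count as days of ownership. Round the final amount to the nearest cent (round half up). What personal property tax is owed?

February 3 – April 4, 2012: 62 days at 3.7% → $3,641,000 × 3.7% × 62/366 = $22,820.9126
April 5 – December 31, 2012: 271 days at 0.75% → $3,641,000 × 0.75% × 271/366 = $20,219.4877
Total = $43,040.4003

$43,040.40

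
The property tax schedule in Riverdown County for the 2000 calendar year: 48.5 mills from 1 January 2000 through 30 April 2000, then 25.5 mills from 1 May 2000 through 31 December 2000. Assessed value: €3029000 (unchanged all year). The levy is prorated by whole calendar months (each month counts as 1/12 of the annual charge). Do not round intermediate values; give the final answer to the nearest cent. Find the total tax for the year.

1 January – 30 April 2000: 4 months at 48.5 mills → €3029000 × 4.85% × 4/12 = €48968.8333
1 May – 31 December 2000: 8 months at 25.5 mills → €3029000 × 2.55% × 8/12 = €51493.0000
Total = €100461.8333

€100461.83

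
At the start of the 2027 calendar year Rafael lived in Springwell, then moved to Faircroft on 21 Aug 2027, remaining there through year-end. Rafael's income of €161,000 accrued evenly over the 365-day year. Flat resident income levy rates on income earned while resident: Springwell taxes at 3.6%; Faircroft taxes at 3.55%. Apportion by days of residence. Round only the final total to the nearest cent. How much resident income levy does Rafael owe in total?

Springwell, 1 Jan – 20 Aug 2027: 232 days → €161,000 × 3.6% × 232/365 = €3,684.0329
Faircroft, 21 Aug – 31 Dec 2027: 133 days → €161,000 × 3.55% × 133/365 = €2,082.6342
Total = €5,766.6671

€5,766.67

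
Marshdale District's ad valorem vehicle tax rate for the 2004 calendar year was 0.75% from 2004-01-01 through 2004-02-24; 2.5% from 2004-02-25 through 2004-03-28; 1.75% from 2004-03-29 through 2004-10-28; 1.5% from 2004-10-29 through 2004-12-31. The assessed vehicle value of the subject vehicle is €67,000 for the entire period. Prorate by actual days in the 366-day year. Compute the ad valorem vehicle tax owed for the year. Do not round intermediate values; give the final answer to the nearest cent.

€1,087.83

2004-01-01 to 2004-02-24: 55 days at 0.75% → €67,000 × 0.75% × 55/366 = €75.5123
2004-02-25 to 2004-03-28: 33 days at 2.5% → €67,000 × 2.5% × 33/366 = €151.0246
2004-03-29 to 2004-10-28: 214 days at 1.75% → €67,000 × 1.75% × 214/366 = €685.5601
2004-10-29 to 2004-12-31: 64 days at 1.5% → €67,000 × 1.5% × 64/366 = €175.7377
Total = €1,087.8347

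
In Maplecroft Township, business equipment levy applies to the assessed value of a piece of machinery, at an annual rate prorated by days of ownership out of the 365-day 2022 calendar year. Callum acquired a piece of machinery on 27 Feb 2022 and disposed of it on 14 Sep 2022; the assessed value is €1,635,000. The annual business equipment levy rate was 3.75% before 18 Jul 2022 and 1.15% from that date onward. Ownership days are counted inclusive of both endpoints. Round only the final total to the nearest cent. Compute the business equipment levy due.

€26,724.41

27 Feb – 17 Jul 2022: 141 days at 3.75% → €1,635,000 × 3.75% × 141/365 = €23,685.1027
18 Jul – 14 Sep 2022: 59 days at 1.15% → €1,635,000 × 1.15% × 59/365 = €3,039.3082
Total = €26,724.4110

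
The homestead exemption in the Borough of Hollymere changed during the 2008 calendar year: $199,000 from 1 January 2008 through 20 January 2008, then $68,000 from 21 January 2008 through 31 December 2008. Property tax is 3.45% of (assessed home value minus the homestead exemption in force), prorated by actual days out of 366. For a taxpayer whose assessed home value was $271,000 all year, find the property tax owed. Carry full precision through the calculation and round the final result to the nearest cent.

1 January – 20 January 2008: 20 days, exemption $199,000 → ($271,000 − $199,000) × 3.45% × 20/366 = $135.7377
21 January – 31 December 2008: 346 days, exemption $68,000 → ($271,000 − $68,000) × 3.45% × 346/366 = $6,620.7951
Total = $6,756.5328

$6,756.53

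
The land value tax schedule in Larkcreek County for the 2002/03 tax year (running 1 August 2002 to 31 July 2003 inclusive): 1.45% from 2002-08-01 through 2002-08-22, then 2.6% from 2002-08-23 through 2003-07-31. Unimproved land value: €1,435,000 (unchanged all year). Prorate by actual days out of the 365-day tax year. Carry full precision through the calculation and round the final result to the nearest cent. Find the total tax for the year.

2002-08-01 to 2002-08-22: 22 days at 1.45% → €1,435,000 × 1.45% × 22/365 = €1,254.1507
2002-08-23 to 2003-07-31: 343 days at 2.6% → €1,435,000 × 2.6% × 343/365 = €35,061.1781
Total = €36,315.3288

€36,315.33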